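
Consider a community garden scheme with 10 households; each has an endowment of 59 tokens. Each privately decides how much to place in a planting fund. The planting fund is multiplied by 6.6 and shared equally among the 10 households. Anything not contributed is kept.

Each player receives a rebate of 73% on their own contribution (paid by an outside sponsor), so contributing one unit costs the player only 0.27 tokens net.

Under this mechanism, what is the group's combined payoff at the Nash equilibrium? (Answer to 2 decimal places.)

With the mechanism, a contributed unit returns (6.6/10) / 0.27 = 2.4444 per unit of net cost to the contributor — now above 1 — so contributing fully is weakly dominant for every player.
So the Nash equilibrium is full contribution by all 10; the group earns 10 × (59 × 0.73 + 6.6 × 59) = 4324.70.

4324.70 tokens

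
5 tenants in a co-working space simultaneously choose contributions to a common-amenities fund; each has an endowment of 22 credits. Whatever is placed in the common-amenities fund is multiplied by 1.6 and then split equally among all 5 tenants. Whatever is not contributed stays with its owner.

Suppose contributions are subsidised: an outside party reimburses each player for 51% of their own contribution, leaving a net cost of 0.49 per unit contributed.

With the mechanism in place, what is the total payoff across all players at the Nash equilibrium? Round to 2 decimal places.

110.00 credits

With the mechanism, a contributed unit returns (1.6/5) / 0.49 = 0.6531 per unit of net cost — still below 1 — so contributing 0 remains dominant for every player.
Everyone keeps their endowment and the group total is 5 × 22 = 110.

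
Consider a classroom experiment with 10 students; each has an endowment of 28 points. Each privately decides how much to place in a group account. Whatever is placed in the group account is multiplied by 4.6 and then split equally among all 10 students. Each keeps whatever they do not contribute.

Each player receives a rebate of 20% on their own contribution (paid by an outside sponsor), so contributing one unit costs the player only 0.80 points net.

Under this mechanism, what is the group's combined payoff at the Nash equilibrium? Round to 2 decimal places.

280.00 points

With the mechanism, a contributed unit returns (4.6/10) / 0.80 = 0.5750 per unit of net cost — still below 1 — so contributing 0 remains dominant for every player.
Everyone keeps their endowment and the group total is 10 × 28 = 280.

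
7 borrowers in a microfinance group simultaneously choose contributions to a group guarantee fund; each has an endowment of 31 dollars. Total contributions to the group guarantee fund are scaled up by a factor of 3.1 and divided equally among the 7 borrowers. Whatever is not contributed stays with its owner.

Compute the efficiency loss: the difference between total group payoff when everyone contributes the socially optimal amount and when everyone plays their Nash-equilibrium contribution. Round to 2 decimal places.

455.70 dollars

Each contributed unit returns 3.1/7 = 0.4429 to its contributor — below 1 — so contributing 0 is dominant for every player. At the Nash equilibrium everyone keeps their 31, and the group total is 7 × 31 = 217.
Each contributed unit returns 3.100 to the group as a whole (0.4429 to each of 7 players), which exceeds 1, so the social optimum is full contribution: group total = 3.100 × 217 = 672.70.
Efficiency loss = 672.70 − 217 = 455.70.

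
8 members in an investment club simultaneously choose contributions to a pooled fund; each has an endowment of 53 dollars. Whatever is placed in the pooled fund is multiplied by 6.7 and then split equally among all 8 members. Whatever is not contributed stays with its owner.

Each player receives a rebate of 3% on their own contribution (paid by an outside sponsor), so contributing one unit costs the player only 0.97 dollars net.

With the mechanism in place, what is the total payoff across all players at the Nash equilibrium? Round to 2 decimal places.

424.00 dollars

Even with the mechanism, each unit contributed returns only (6.7/8) / 0.97 = 0.8634 per unit of net cost, so contributing nothing is still dominant.
At the Nash equilibrium no one contributes; group total payoff = 8 × 53 = 424.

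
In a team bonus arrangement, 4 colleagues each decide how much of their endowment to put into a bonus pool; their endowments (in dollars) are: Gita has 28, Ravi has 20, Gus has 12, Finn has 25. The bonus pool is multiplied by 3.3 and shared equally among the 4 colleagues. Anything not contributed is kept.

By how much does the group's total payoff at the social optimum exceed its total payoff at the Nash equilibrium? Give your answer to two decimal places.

195.50 dollars

The private return per contributed unit is 3.3/4 = 0.8250 < 1 for every player regardless of endowment, so the Nash equilibrium is zero contribution and the group total is Σ E_j = 28 + 20 + 12 + 25 = 85.
Each contributed unit returns 3.300 to the group, so the social optimum is full contribution by everyone: group total = 3.300 × 85 = 280.50.
Efficiency loss = (3.300 − 1) × 85 = 195.50.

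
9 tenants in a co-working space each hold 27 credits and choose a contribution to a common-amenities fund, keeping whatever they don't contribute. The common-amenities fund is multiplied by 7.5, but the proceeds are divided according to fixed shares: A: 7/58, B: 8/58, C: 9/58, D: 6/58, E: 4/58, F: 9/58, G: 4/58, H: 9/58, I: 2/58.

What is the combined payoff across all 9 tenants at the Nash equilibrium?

Player j's private return per contributed unit is 7.5 × (j's share). Contributing is weakly dominant for j when that share is at least 1/7.5 = 0.1333, and contributing 0 is dominant otherwise.
B, C, F and H are above the threshold, contributing 27 each; the remaining 5 contribute 0. Total contributed: 108.
The common-amenities fund pays out 7.5 × 108 = 810.00 in total (split across the unequal shares, but the aggregate is all that matters for the group sum).
The 5 free-riders keep 27 each, adding 135. Group total = 135 + 810.00 = 945.00.

945.00 credits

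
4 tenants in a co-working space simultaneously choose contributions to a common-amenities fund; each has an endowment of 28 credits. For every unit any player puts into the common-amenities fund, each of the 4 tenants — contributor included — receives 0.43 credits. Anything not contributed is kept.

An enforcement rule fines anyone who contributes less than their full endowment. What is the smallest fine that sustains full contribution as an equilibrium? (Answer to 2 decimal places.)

Given the others contribute fully, the best deviation is to contribute 0 (any partial contribution still incurs the fine and gives up units whose private return 0.43 is below 1).
Deviating from 28 to 0 saves 28 credits but forfeits the deviator's share of the drop in the common-amenities fund: 0.43 × 28 = 12.04.
So the deviation gain is 28 − 12.04 = 15.96, and the fine must be at least 15.96 credits to wipe it out.

15.96 credits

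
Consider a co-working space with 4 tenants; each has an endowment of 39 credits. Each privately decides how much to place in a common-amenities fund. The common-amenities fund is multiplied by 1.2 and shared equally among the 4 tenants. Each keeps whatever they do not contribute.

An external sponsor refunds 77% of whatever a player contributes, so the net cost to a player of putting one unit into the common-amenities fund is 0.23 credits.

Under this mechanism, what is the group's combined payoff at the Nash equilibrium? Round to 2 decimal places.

The effective private return per unit is now (1.2/4) / 0.23 = 1.3043 > 1, so every player's dominant strategy flips to full contribution.
At the Nash equilibrium everyone contributes 39. Group total payoff = 4 × (39 × 0.77 + 1.2 × 39) = 307.32.

307.32 credits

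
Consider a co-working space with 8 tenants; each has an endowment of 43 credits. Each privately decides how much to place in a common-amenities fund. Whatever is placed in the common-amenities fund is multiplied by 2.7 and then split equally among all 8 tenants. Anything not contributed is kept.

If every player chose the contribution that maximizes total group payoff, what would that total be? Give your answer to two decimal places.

928.80 credits

Each contributed unit returns 2.700 to the group as a whole (0.3375 to each of 8 players), which exceeds 1, so the social optimum is full contribution: group total = 2.700 × 344 = 928.80.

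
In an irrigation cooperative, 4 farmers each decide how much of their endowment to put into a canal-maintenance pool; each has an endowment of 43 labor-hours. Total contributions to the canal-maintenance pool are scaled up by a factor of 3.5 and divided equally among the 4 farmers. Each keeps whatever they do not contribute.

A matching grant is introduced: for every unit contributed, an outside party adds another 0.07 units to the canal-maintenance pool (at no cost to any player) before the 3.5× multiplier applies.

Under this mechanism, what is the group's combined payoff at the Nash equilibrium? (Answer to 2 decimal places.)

With the mechanism, a contributed unit returns 3.5 × 1.07 / 4 = 0.9363 per unit of net cost — still below 1 — so contributing 0 remains dominant for every player.
At the Nash equilibrium no one contributes; group total payoff = 4 × 43 = 172.

172.00 labor-hours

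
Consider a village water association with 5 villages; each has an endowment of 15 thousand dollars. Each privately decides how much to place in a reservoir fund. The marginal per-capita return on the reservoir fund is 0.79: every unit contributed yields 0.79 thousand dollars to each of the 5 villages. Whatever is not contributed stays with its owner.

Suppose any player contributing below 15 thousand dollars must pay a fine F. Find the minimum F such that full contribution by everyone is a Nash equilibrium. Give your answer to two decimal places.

3.15 thousand dollars

Given the others contribute fully, the best deviation is to contribute 0 (any partial contribution still incurs the fine and gives up units whose private return 0.79 is below 1).
Deviating from 15 to 0 saves 15 thousand dollars but forfeits the deviator's share of the drop in the reservoir fund: 0.79 × 15 = 11.85.
So the deviation gain is 15 − 11.85 = 3.15, and the fine must be at least 3.15 thousand dollars to wipe it out.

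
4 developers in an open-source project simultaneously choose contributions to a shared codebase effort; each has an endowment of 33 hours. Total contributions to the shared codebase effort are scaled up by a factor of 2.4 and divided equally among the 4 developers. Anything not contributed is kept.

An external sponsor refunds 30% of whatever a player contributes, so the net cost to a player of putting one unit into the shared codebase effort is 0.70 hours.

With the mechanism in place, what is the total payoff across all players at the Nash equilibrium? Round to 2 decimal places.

132.00 hours

Even with the mechanism, each unit contributed returns only (2.4/4) / 0.70 = 0.8571 per unit of net cost, so contributing nothing is still dominant.
At the Nash equilibrium no one contributes; group total payoff = 4 × 33 = 132.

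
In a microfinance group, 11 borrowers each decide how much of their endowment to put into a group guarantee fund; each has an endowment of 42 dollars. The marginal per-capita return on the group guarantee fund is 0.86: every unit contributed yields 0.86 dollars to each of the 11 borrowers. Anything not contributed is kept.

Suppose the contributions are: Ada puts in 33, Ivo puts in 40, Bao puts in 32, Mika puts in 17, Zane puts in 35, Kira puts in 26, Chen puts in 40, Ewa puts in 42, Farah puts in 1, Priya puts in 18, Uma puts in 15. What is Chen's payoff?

259.14 dollars

Total contributed: 33 + 40 + 32 + 17 + 35 + 26 + 40 + 42 + 1 + 18 + 15 = 299.
Each receives 0.86 × 299 = 257.14 from the group guarantee fund.
Chen keeps 42 − 40 = 2, so Chen's payoff is 2 + 257.14 = 259.14.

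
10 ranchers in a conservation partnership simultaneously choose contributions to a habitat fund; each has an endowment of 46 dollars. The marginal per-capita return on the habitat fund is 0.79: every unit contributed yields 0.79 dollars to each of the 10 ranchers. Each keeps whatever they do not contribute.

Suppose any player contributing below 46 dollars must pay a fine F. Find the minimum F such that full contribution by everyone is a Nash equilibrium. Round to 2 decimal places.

Given the others contribute fully, the best deviation is to contribute 0 (any partial contribution still incurs the fine and gives up units whose private return 0.79 is below 1).
Deviating from 46 to 0 saves 46 dollars but forfeits the deviator's share of the drop in the habitat fund: 0.79 × 46 = 36.34.
So the deviation gain is 46 − 36.34 = 9.66, and the fine must be at least 9.66 dollars to wipe it out.

9.66 dollars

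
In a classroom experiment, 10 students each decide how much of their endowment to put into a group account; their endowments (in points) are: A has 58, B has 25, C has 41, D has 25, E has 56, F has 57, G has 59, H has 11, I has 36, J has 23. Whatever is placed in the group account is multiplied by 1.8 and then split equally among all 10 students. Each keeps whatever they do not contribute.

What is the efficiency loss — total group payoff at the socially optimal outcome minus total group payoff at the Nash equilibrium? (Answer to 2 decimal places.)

312.80 points

The private return per contributed unit is 1.8/10 = 0.1800 < 1 for every player regardless of endowment, so the Nash equilibrium is zero contribution and the group total is Σ E_j = 58 + 25 + 41 + 25 + 56 + 57 + 59 + 11 + 36 + 23 = 391.
Each contributed unit returns 1.800 to the group, so the social optimum is full contribution by everyone: group total = 1.800 × 391 = 703.80.
Efficiency loss = (1.800 − 1) × 391 = 312.80.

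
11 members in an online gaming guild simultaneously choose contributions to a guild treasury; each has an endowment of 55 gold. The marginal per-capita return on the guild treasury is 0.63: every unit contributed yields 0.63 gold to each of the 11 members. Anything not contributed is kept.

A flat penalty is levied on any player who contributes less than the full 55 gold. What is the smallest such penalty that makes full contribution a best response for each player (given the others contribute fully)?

20.35 gold

Given the others contribute fully, the best deviation is to contribute 0 (any partial contribution still incurs the fine and gives up units whose private return 0.63 is below 1).
Deviating from 55 to 0 saves 55 gold but forfeits the deviator's share of the drop in the guild treasury: 0.63 × 55 = 34.65.
So the deviation gain is 55 − 34.65 = 20.35, and the fine must be at least 20.35 gold to wipe it out.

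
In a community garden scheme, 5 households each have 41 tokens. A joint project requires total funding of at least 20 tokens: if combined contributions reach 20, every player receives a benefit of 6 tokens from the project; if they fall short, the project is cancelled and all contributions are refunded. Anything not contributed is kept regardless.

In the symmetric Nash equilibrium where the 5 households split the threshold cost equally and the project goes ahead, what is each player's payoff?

43 tokens

Equal share of the threshold: 20/5 = 4.
At this profile no one gains by cutting their contribution: any cut drops the total below 20, the project is cancelled, contributions are refunded, and the deviator ends with 41, which is less than 41 − 4 + 6 = 43. Contributing more than 4 just wastes the excess. So contributing exactly 4 is a best response.
Each player's payoff: 41 − 4 + 6 = 43.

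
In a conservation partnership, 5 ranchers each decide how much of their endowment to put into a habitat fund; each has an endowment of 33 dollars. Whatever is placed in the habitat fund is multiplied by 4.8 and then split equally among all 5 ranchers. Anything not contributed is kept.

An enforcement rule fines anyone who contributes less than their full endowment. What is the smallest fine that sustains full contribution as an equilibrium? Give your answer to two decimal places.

1.32 dollars

Given the others contribute fully, the best deviation is to contribute 0 (any partial contribution still incurs the fine and gives up units whose private return 0.9600 is below 1).
Deviating from 33 to 0 saves 33 dollars but forfeits the deviator's share of the drop in the habitat fund: 4.8/5 × 33 = 31.68.
So the deviation gain is 33 − 31.68 = 1.32, and the fine must be at least 1.32 dollars to wipe it out.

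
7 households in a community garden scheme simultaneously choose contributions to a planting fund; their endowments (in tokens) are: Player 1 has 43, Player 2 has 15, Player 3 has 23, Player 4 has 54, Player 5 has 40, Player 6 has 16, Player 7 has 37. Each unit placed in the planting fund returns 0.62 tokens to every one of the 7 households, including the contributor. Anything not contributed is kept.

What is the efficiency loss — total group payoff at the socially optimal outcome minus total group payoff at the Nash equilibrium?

The private return per contributed unit is 0.62 < 1 for everyone, so the Nash equilibrium is zero contribution and the group total is Σ E_j = 43 + 15 + 23 + 54 + 40 + 16 + 37 = 228.
Each contributed unit returns 4.340 to the group, so the social optimum is full contribution by everyone: group total = 4.340 × 228 = 989.52.
Efficiency loss = (4.340 − 1) × 228 = 761.52.

761.52 tokens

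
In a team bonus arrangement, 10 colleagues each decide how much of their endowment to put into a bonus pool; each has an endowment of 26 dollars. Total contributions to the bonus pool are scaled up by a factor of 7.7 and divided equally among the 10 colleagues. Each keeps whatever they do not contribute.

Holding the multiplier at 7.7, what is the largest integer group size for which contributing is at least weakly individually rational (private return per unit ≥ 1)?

7

Private return per unit is 7.7/(group size), which is ≥ 1 whenever the group size is ≤ 7.7.
The largest such integer is 7.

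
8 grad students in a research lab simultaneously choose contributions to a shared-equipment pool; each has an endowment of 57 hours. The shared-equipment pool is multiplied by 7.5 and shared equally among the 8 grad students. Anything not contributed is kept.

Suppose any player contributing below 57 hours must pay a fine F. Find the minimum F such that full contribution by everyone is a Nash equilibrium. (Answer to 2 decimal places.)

3.56 hours

Given the others contribute fully, the best deviation is to contribute 0 (any partial contribution still incurs the fine and gives up units whose private return 0.9375 is below 1).
Deviating from 57 to 0 saves 57 hours but forfeits the deviator's share of the drop in the shared-equipment pool: 7.5/8 × 57 = 53.44.
So the deviation gain is 57 − 53.44 = 3.56, and the fine must be at least 3.56 hours to wipe it out.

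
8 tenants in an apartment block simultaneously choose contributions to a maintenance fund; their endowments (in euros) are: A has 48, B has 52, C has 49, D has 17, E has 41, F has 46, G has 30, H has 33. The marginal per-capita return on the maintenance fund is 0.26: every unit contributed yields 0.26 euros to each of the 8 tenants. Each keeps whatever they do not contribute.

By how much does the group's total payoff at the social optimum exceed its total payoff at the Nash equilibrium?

341.28 euros

The private return per contributed unit is 0.26 < 1 for everyone, so the Nash equilibrium is zero contribution and the group total is Σ E_j = 48 + 52 + 49 + 17 + 41 + 46 + 30 + 33 = 316.
Each contributed unit returns 2.080 to the group, so the social optimum is full contribution by everyone: group total = 2.080 × 316 = 657.28.
Efficiency loss = (2.080 − 1) × 316 = 341.28.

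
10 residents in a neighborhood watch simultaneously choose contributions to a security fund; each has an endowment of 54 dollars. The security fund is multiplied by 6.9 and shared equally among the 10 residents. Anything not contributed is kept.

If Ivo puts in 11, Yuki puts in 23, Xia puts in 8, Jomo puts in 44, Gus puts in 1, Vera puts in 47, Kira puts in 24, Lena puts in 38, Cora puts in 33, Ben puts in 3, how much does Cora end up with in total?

Total contributed: 11 + 23 + 8 + 44 + 1 + 47 + 24 + 38 + 33 + 3 = 232.
Each receives 6.9 × 232 / 10 = 160.08 from the security fund.
Cora keeps 54 − 33 = 21, so Cora's payoff is 21 + 160.08 = 181.08.

181.08 dollars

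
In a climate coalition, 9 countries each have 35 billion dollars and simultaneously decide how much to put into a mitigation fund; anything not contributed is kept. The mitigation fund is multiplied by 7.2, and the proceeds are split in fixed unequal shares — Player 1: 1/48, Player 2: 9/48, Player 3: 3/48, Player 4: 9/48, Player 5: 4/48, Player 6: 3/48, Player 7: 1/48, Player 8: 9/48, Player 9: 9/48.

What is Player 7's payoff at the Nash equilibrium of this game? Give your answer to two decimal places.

Player j's private return per contributed unit is 7.2 × (j's share). Contributing is weakly dominant for j when that share is at least 1/7.2 = 0.1389, and contributing 0 is dominant otherwise.
The shares above 0.1389 belong to Player 2, Player 4, Player 8 and Player 9, contributing 35 each; the remaining 5 contribute 0. Total contributed: 140.
Player 7 keeps 35 and receives 7.2 × 140 × 1/48 = 21.00 from the mitigation fund, for a payoff of 56.00.

56.00 billion dollars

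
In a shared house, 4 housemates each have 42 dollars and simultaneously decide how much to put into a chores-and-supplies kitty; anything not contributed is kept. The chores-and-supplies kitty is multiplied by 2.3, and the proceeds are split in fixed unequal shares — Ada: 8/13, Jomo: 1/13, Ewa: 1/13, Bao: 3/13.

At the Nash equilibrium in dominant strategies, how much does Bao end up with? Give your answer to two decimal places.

A player with share s gets back 2.3·s per unit contributed, so full contribution is dominant for anyone with s > 1/2.3 = 0.4348 and zero contribution is dominant for anyone below.
The only share above 0.4348 is Ada's 8/13, contributing 42; the remaining 3 contribute 0. Total contributed: 42.
Bao keeps 42 and receives 2.3 × 42 × 3/13 = 22.29 from the chores-and-supplies kitty, for a payoff of 64.29.

64.29 dollars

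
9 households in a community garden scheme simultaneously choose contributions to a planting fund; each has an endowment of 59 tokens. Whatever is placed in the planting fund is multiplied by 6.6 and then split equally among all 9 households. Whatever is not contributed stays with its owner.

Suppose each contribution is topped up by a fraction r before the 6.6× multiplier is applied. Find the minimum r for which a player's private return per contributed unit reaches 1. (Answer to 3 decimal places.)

With matching at rate r, one contributed unit becomes (1 + r) in the planting fund and returns 6.6 × (1 + r) / 9 to the contributor.
Setting this equal to 1: 1 + r = 9/6.6 = 1.3636.
So the minimum matching rate is r = 1.3636 − 1 = 0.364.

0.364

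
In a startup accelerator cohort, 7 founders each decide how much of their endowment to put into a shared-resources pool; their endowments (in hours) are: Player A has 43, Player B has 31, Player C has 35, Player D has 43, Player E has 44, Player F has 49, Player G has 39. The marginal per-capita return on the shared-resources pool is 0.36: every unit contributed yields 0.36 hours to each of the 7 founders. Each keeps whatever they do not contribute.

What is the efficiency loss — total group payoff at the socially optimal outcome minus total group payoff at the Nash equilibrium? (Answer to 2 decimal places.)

431.68 hours

The private return per contributed unit is 0.36 < 1 for everyone, so the Nash equilibrium is zero contribution and the group total is Σ E_j = 43 + 31 + 35 + 43 + 44 + 49 + 39 = 284.
Each contributed unit returns 2.520 to the group, so the social optimum is full contribution by everyone: group total = 2.520 × 284 = 715.68.
Efficiency loss = (2.520 − 1) × 284 = 431.68.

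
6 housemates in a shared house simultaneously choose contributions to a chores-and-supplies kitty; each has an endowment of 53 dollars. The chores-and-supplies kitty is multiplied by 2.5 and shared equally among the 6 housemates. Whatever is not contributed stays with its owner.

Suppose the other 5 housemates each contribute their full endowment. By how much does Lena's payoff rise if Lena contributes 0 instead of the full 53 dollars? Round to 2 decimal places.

Switching from a contribution of 53 to 0 lets Lena keep an extra 53 dollars, but lowers the chores-and-supplies kitty by 53, which costs Lena their own share of that drop: 2.5/6 × 53 = 22.08.
Net gain = 53 − 22.08 = 30.92. The private return per contributed unit (0.4167) is below 1, so free-riding is indeed the best response regardless of what the others do.

30.92 dollars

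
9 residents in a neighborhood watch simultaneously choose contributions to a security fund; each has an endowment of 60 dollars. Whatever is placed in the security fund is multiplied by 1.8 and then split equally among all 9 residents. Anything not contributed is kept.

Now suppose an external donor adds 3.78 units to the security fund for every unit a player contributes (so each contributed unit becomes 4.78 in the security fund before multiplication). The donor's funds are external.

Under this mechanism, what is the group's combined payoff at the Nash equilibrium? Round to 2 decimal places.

With the mechanism, a contributed unit returns 1.8 × 4.78 / 9 = 0.9560 per unit of net cost — still below 1 — so contributing 0 remains dominant for every player.
Everyone keeps their endowment and the group total is 9 × 60 = 540.

540.00 dollars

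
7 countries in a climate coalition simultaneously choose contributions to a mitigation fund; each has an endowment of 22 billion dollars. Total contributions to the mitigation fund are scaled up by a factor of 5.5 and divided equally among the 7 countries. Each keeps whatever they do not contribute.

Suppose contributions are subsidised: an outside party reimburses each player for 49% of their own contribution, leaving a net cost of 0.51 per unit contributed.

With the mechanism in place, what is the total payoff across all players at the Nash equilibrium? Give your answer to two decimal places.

Under the mechanism each unit contributed yields (5.5/7) / 0.51 = 1.5406 back to its contributor per unit of net cost, which exceeds 1, making full contribution the dominant choice for everyone.
At the Nash equilibrium everyone contributes 22. Group total payoff = 7 × (22 × 0.49 + 5.5 × 22) = 922.46.

922.46 billion dollars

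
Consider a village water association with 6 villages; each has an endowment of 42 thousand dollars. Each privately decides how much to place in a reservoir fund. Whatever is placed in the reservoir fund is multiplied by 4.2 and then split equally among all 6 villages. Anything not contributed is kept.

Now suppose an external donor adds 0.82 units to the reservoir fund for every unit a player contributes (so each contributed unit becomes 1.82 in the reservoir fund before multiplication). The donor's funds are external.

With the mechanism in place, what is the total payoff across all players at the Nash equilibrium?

With the mechanism, a contributed unit returns 4.2 × 1.82 / 6 = 1.2740 per unit of net cost to the contributor — now above 1 — so contributing fully is weakly dominant for every player.
At the Nash equilibrium everyone contributes 42. Group total payoff = 4.2 × 1.82 × 252 = 1926.29.

1926.29 thousand dollars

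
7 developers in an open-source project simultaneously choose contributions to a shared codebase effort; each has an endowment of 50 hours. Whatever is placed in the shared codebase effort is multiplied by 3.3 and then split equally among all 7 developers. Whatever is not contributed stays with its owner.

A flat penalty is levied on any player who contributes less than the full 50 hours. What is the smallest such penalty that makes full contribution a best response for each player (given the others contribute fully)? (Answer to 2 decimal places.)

Given the others contribute fully, the best deviation is to contribute 0 (any partial contribution still incurs the fine and gives up units whose private return 0.4714 is below 1).
Deviating from 50 to 0 saves 50 hours but forfeits the deviator's share of the drop in the shared codebase effort: 3.3/7 × 50 = 23.57.
So the deviation gain is 50 − 23.57 = 26.43, and the fine must be at least 26.43 hours to wipe it out.

26.43 hours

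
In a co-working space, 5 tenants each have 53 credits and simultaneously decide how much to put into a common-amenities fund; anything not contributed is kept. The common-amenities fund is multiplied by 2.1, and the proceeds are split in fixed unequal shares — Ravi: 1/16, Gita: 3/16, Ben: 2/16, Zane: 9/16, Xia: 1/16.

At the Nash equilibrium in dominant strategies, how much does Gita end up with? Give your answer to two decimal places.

73.87 credits

For player j, contributing a unit is worthwhile iff 2.1 × (j's share) ≥ 1, i.e. iff j's share is at least 0.4762.
The only share above 0.4762 is Zane's 9/16, contributing 53; the remaining 4 contribute 0. Total contributed: 53.
Gita keeps 53 and receives 2.1 × 53 × 3/16 = 20.87 from the common-amenities fund, for a payoff of 73.87.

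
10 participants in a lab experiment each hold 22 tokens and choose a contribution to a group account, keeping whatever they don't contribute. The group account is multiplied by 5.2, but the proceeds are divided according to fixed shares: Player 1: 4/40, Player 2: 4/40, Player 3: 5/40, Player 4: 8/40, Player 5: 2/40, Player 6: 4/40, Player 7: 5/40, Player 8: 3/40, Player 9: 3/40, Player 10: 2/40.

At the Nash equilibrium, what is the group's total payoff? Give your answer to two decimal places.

312.40 tokens

Each unit j contributes comes back to j as 5.2 × (j's share), so j prefers to contribute only if that share exceeds 1/5.2 = 0.1923; otherwise keeping the unit dominates.
Player 4 alone (share 8/40) is above the threshold, contributing 22; the remaining 9 contribute 0. Total contributed: 22.
The group account pays out 5.2 × 22 = 114.40 in total (split across the unequal shares, but the aggregate is all that matters for the group sum).
The 9 free-riders keep 22 each, adding 198. Group total = 198 + 114.40 = 312.40.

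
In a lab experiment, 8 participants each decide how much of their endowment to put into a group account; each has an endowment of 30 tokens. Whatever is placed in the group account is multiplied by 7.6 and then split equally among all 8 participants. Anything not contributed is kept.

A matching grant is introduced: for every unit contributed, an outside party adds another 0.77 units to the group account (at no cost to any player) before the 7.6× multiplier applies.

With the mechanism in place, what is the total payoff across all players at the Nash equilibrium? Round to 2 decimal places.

3228.48 tokens

Under the mechanism each unit contributed yields 7.6 × 1.77 / 8 = 1.6815 back to its contributor per unit of net cost, which exceeds 1, making full contribution the dominant choice for everyone.
So the Nash equilibrium is full contribution by all 8; the group earns 7.6 × 1.77 × 240 = 3228.48.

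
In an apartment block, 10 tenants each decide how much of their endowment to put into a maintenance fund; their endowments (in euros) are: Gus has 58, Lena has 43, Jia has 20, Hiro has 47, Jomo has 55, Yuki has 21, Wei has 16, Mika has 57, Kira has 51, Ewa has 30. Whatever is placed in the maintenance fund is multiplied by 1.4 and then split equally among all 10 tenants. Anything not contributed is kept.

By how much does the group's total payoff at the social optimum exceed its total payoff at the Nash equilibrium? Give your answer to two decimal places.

159.20 euros

The private return per contributed unit is 1.4/10 = 0.1400 < 1 for every player regardless of endowment, so the Nash equilibrium is zero contribution and the group total is Σ E_j = 58 + 43 + 20 + 47 + 55 + 21 + 16 + 57 + 51 + 30 = 398.
Each contributed unit returns 1.400 to the group, so the social optimum is full contribution by everyone: group total = 1.400 × 398 = 557.20.
Efficiency loss = (1.400 − 1) × 398 = 159.20.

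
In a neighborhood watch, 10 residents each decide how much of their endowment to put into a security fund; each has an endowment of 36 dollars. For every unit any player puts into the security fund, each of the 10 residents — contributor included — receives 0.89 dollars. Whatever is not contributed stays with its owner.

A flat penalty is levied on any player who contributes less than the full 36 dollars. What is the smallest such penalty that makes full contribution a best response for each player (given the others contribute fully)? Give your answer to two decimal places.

Given the others contribute fully, the best deviation is to contribute 0 (any partial contribution still incurs the fine and gives up units whose private return 0.89 is below 1).
Deviating from 36 to 0 saves 36 dollars but forfeits the deviator's share of the drop in the security fund: 0.89 × 36 = 32.04.
So the deviation gain is 36 − 32.04 = 3.96, and the fine must be at least 3.96 dollars to wipe it out.

3.96 dollars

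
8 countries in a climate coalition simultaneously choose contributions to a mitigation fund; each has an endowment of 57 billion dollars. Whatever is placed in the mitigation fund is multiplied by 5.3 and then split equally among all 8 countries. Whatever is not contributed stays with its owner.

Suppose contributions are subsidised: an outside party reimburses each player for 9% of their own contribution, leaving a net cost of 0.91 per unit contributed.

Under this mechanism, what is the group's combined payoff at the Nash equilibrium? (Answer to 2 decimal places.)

456.00 billion dollars

The effective private return is (5.3/8) / 0.91 = 0.7280, which is still under 1, so the mechanism doesn't change anyone's dominant strategy: zero contribution.
At the Nash equilibrium no one contributes; group total payoff = 8 × 57 = 456.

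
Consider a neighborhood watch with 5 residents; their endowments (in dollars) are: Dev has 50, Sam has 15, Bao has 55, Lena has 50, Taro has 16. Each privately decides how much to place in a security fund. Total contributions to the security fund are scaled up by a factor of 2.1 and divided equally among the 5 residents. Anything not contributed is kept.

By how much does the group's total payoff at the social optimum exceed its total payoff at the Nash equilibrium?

204.60 dollars

The private return per contributed unit is 2.1/5 = 0.4200 < 1 for every player regardless of endowment, so the Nash equilibrium is zero contribution and the group total is Σ E_j = 50 + 15 + 55 + 50 + 16 = 186.
Each contributed unit returns 2.100 to the group, so the social optimum is full contribution by everyone: group total = 2.100 × 186 = 390.60.
Efficiency loss = (2.100 − 1) × 186 = 204.60.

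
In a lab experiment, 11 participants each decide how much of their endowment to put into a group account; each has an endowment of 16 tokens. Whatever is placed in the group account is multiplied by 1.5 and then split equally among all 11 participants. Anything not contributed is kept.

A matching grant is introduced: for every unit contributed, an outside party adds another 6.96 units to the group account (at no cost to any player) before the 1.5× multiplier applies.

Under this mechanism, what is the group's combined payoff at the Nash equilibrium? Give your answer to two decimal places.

Under the mechanism each unit contributed yields 1.5 × 7.96 / 11 = 1.0855 back to its contributor per unit of net cost, which exceeds 1, making full contribution the dominant choice for everyone.
At the Nash equilibrium everyone contributes 16. Group total payoff = 1.5 × 7.96 × 176 = 2101.44.

2101.44 tokens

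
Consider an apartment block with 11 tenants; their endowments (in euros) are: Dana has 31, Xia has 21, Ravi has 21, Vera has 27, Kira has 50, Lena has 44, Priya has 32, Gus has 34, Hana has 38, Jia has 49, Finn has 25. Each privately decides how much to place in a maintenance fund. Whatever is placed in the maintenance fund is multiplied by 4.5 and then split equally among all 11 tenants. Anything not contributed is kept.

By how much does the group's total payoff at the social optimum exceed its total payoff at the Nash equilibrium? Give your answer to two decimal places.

The private return per contributed unit is 4.5/11 = 0.4091 < 1 for every player regardless of endowment, so the Nash equilibrium is zero contribution and the group total is Σ E_j = 31 + 21 + 21 + 27 + 50 + 44 + 32 + 34 + 38 + 49 + 25 = 372.
Each contributed unit returns 4.500 to the group, so the social optimum is full contribution by everyone: group total = 4.500 × 372 = 1674.00.
Efficiency loss = (4.500 − 1) × 372 = 1302.00.

1302.00 euros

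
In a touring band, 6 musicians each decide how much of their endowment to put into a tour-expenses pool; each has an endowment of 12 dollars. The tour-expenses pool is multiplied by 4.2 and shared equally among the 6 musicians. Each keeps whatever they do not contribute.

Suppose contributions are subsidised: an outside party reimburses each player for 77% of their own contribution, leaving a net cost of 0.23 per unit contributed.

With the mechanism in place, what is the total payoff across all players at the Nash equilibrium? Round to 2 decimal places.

357.84 dollars

The effective private return per unit is now (4.2/6) / 0.23 = 3.0435 > 1, so every player's dominant strategy flips to full contribution.
So the Nash equilibrium is full contribution by all 6; the group earns 6 × (12 × 0.77 + 4.2 × 12) = 357.84.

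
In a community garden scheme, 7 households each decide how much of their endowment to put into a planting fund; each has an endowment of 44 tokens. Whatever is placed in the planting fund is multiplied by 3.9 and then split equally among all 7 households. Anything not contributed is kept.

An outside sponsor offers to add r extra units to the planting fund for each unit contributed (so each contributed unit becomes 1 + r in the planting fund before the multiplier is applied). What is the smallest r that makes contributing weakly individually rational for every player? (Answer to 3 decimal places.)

With matching at rate r, one contributed unit becomes (1 + r) in the planting fund and returns 3.9 × (1 + r) / 7 to the contributor.
Setting this equal to 1: 1 + r = 7/3.9 = 1.7949.
So the minimum matching rate is r = 1.7949 − 1 = 0.795.

0.795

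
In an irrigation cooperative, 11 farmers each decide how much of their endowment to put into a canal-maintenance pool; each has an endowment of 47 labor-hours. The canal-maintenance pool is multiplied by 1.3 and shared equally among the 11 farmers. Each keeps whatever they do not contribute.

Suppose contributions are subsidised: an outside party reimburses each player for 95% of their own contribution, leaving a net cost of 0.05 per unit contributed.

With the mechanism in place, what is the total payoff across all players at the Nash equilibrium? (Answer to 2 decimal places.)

1163.25 labor-hours

With the mechanism, a contributed unit returns (1.3/11) / 0.05 = 2.3636 per unit of net cost to the contributor — now above 1 — so contributing fully is weakly dominant for every player.
At the Nash equilibrium everyone contributes 47. Group total payoff = 11 × (47 × 0.95 + 1.3 × 47) = 1163.25.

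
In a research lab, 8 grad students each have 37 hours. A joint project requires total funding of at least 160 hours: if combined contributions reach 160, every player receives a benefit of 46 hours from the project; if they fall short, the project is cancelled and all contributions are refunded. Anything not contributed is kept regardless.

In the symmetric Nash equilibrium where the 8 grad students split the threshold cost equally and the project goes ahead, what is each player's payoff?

63 hours

Equal share of the threshold: 160/8 = 20.
At this profile no one gains by cutting their contribution: any cut drops the total below 160, the project is cancelled, contributions are refunded, and the deviator ends with 37, which is less than 37 − 20 + 46 = 63. Contributing more than 20 just wastes the excess. So contributing exactly 20 is a best response.
Each player's payoff: 37 − 20 + 46 = 63.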